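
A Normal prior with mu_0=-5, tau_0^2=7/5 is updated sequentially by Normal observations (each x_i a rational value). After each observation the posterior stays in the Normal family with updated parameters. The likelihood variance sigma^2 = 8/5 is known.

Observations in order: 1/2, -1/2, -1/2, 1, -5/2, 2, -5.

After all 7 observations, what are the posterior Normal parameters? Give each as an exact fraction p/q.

obs 1: x=1/2 → posterior Normal(-73/30, 56/75)
obs 2: x=-1/2 → posterior Normal(-20/11, 28/55)
obs 3: x=-1/2 → posterior Normal(-3/2, 56/145)
obs 4: x=1 → posterior Normal(-73/72, 14/45)
obs 5: x=-5/2 → posterior Normal(-54/43, 56/215)
obs 6: x=2 → posterior Normal(-4/5, 28/125)
obs 7: x=-5 → posterior Normal(-25/19, 56/285)

mu_0=-25/19, tau_0^2=56/285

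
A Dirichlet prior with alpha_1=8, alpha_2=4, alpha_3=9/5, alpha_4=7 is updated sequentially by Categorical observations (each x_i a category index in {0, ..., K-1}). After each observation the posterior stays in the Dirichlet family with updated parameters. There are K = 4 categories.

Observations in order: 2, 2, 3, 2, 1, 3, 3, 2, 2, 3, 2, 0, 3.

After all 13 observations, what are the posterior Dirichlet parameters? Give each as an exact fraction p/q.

alpha_1=9, alpha_2=5, alpha_3=39/5, alpha_4=12

obs 1: x=2 → posterior Dirichlet(8, 4, 14/5, 7)
obs 2: x=2 → posterior Dirichlet(8, 4, 19/5, 7)
obs 3: x=3 → posterior Dirichlet(8, 4, 19/5, 8)
obs 4: x=2 → posterior Dirichlet(8, 4, 24/5, 8)
obs 5: x=1 → posterior Dirichlet(8, 5, 24/5, 8)
obs 6: x=3 → posterior Dirichlet(8, 5, 24/5, 9)
obs 7: x=3 → posterior Dirichlet(8, 5, 24/5, 10)
obs 8: x=2 → posterior Dirichlet(8, 5, 29/5, 10)
obs 9: x=2 → posterior Dirichlet(8, 5, 34/5, 10)
obs 10: x=3 → posterior Dirichlet(8, 5, 34/5, 11)
obs 11: x=2 → posterior Dirichlet(8, 5, 39/5, 11)
obs 12: x=0 → posterior Dirichlet(9, 5, 39/5, 11)
obs 13: x=3 → posterior Dirichlet(9, 5, 39/5, 12)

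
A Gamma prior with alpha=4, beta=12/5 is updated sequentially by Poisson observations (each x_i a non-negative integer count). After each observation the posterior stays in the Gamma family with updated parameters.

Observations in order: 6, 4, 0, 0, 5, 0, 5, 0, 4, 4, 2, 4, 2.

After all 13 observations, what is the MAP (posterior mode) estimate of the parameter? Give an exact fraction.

obs 1: x=6 → posterior Gamma(10, 17/5)
obs 2: x=4 → posterior Gamma(14, 22/5)
obs 3: x=0 → posterior Gamma(14, 27/5)
obs 4: x=0 → posterior Gamma(14, 32/5)
obs 5: x=5 → posterior Gamma(19, 37/5)
obs 6: x=0 → posterior Gamma(19, 42/5)
obs 7: x=5 → posterior Gamma(24, 47/5)
obs 8: x=0 → posterior Gamma(24, 52/5)
obs 9: x=4 → posterior Gamma(28, 57/5)
obs 10: x=4 → posterior Gamma(32, 62/5)
obs 11: x=2 → posterior Gamma(34, 67/5)
obs 12: x=4 → posterior Gamma(38, 72/5)
obs 13: x=2 → posterior Gamma(40, 77/5)

195/77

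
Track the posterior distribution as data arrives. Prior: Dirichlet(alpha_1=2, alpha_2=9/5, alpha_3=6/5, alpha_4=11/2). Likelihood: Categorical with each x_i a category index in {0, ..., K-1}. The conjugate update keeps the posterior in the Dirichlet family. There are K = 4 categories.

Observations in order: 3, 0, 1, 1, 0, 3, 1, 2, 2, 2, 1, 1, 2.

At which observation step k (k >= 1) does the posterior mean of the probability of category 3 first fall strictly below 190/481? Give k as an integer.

obs 1: x=3 → posterior Dirichlet(2, 9/5, 6/5, 13/2)
obs 2: x=0 → posterior Dirichlet(3, 9/5, 6/5, 13/2)
obs 3: x=1 → posterior Dirichlet(3, 14/5, 6/5, 13/2)
obs 4: x=1 → posterior Dirichlet(3, 19/5, 6/5, 13/2)
obs 5: x=0 → posterior Dirichlet(4, 19/5, 6/5, 13/2)
obs 6: x=3 → posterior Dirichlet(4, 19/5, 6/5, 15/2)
obs 7: x=1 → posterior Dirichlet(4, 24/5, 6/5, 15/2)
obs 8: x=2 → posterior Dirichlet(4, 24/5, 11/5, 15/2)
obs 9: x=2 → posterior Dirichlet(4, 24/5, 16/5, 15/2)
obs 10: x=2 → posterior Dirichlet(4, 24/5, 21/5, 15/2)
obs 11: x=1 → posterior Dirichlet(4, 29/5, 21/5, 15/2)
obs 12: x=1 → posterior Dirichlet(4, 34/5, 21/5, 15/2)
obs 13: x=2 → posterior Dirichlet(4, 34/5, 26/5, 15/2)

k = 9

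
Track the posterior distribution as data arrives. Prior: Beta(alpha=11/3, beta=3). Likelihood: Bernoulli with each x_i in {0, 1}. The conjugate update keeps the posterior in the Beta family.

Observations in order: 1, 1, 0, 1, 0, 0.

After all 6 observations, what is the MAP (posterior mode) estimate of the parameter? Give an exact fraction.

17/32

obs 1: x=1 → posterior Beta(14/3, 3)
obs 2: x=1 → posterior Beta(17/3, 3)
obs 3: x=0 → posterior Beta(17/3, 4)
obs 4: x=1 → posterior Beta(20/3, 4)
obs 5: x=0 → posterior Beta(20/3, 5)
obs 6: x=0 → posterior Beta(20/3, 6)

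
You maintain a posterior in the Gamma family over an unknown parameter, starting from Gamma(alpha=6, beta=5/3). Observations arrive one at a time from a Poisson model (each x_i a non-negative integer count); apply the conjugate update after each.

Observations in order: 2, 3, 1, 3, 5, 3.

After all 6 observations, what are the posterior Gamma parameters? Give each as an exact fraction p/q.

obs 1: x=2 → posterior Gamma(8, 8/3)
obs 2: x=3 → posterior Gamma(11, 11/3)
obs 3: x=1 → posterior Gamma(12, 14/3)
obs 4: x=3 → posterior Gamma(15, 17/3)
obs 5: x=5 → posterior Gamma(20, 20/3)
obs 6: x=3 → posterior Gamma(23, 23/3)

alpha=23, beta=23/3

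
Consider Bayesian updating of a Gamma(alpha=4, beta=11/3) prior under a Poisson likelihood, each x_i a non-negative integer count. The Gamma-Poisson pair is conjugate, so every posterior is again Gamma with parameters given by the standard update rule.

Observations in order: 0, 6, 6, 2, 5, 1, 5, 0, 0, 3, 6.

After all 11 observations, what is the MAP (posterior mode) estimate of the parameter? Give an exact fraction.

111/44

obs 1: x=0 → posterior Gamma(4, 14/3)
obs 2: x=6 → posterior Gamma(10, 17/3)
obs 3: x=6 → posterior Gamma(16, 20/3)
obs 4: x=2 → posterior Gamma(18, 23/3)
obs 5: x=5 → posterior Gamma(23, 26/3)
obs 6: x=1 → posterior Gamma(24, 29/3)
obs 7: x=5 → posterior Gamma(29, 32/3)
obs 8: x=0 → posterior Gamma(29, 35/3)
obs 9: x=0 → posterior Gamma(29, 38/3)
obs 10: x=3 → posterior Gamma(32, 41/3)
obs 11: x=6 → posterior Gamma(38, 44/3)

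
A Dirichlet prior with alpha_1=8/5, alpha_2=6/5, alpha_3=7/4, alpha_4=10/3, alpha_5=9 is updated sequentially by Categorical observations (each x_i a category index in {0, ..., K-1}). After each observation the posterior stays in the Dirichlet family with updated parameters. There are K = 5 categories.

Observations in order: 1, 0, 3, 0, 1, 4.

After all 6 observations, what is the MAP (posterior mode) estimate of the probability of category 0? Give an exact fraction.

156/1073

obs 1: x=1 → posterior Dirichlet(8/5, 11/5, 7/4, 10/3, 9)
obs 2: x=0 → posterior Dirichlet(13/5, 11/5, 7/4, 10/3, 9)
obs 3: x=3 → posterior Dirichlet(13/5, 11/5, 7/4, 13/3, 9)
obs 4: x=0 → posterior Dirichlet(18/5, 11/5, 7/4, 13/3, 9)
obs 5: x=1 → posterior Dirichlet(18/5, 16/5, 7/4, 13/3, 9)
obs 6: x=4 → posterior Dirichlet(18/5, 16/5, 7/4, 13/3, 10)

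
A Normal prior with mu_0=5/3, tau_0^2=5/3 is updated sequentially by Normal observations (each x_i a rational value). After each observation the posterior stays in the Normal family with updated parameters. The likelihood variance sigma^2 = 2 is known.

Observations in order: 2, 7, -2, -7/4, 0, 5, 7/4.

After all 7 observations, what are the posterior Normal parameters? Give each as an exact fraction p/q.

mu_0=70/41, tau_0^2=10/41

obs 1: x=2 → posterior Normal(20/11, 10/11)
obs 2: x=7 → posterior Normal(55/16, 5/8)
obs 3: x=-2 → posterior Normal(15/7, 10/21)
obs 4: x=-7/4 → posterior Normal(145/104, 5/13)
obs 5: x=0 → posterior Normal(145/124, 10/31)
obs 6: x=5 → posterior Normal(245/144, 5/18)
obs 7: x=7/4 → posterior Normal(70/41, 10/41)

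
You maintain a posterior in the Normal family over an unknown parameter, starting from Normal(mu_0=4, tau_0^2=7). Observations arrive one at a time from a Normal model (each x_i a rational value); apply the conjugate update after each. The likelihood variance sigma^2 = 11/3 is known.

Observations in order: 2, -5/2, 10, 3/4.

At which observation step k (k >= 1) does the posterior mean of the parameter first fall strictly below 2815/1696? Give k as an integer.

obs 1: x=2 → posterior Normal(43/16, 77/32)
obs 2: x=-5/2 → posterior Normal(67/106, 77/53)
obs 3: x=10 → posterior Normal(487/148, 77/74)
obs 4: x=3/4 → posterior Normal(1037/380, 77/95)

k = 2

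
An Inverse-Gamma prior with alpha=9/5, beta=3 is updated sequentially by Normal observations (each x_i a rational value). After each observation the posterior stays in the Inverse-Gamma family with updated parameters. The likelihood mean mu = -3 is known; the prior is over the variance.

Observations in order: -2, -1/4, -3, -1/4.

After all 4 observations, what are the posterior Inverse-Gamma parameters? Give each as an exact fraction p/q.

obs 1: x=-2 → posterior Inverse-Gamma(23/10, 7/2)
obs 2: x=-1/4 → posterior Inverse-Gamma(14/5, 233/32)
obs 3: x=-3 → posterior Inverse-Gamma(33/10, 233/32)
obs 4: x=-1/4 → posterior Inverse-Gamma(19/5, 177/16)

alpha=19/5, beta=177/16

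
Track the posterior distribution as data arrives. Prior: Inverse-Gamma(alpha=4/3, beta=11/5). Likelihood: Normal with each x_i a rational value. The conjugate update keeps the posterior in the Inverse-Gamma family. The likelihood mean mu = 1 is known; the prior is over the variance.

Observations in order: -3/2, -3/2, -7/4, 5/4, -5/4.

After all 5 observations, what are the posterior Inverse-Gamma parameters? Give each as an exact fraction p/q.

alpha=23/6, beta=2367/160

obs 1: x=-3/2 → posterior Inverse-Gamma(11/6, 213/40)
obs 2: x=-3/2 → posterior Inverse-Gamma(7/3, 169/20)
obs 3: x=-7/4 → posterior Inverse-Gamma(17/6, 1957/160)
obs 4: x=5/4 → posterior Inverse-Gamma(10/3, 981/80)
obs 5: x=-5/4 → posterior Inverse-Gamma(23/6, 2367/160)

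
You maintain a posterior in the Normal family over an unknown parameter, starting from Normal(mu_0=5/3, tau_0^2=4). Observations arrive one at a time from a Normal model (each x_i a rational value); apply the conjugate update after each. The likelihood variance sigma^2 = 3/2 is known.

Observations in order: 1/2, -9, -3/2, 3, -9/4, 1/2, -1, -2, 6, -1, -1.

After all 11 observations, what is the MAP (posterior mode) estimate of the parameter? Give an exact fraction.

obs 1: x=1/2 → posterior Normal(9/11, 12/11)
obs 2: x=-9 → posterior Normal(-63/19, 12/19)
obs 3: x=-3/2 → posterior Normal(-25/9, 4/9)
obs 4: x=3 → posterior Normal(-51/35, 12/35)
obs 5: x=-9/4 → posterior Normal(-69/43, 12/43)
obs 6: x=1/2 → posterior Normal(-65/51, 4/17)
obs 7: x=-1 → posterior Normal(-73/59, 12/59)
obs 8: x=-2 → posterior Normal(-89/67, 12/67)
obs 9: x=6 → posterior Normal(-41/75, 4/25)
obs 10: x=-1 → posterior Normal(-49/83, 12/83)
obs 11: x=-1 → posterior Normal(-57/91, 12/91)

-57/91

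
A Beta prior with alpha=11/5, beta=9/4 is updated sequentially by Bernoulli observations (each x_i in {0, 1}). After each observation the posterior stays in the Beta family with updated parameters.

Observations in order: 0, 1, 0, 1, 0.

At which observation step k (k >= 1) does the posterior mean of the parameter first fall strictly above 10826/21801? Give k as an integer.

obs 1: x=0 → posterior Beta(11/5, 13/4)
obs 2: x=1 → posterior Beta(16/5, 13/4)
obs 3: x=0 → posterior Beta(16/5, 17/4)
obs 4: x=1 → posterior Beta(21/5, 17/4)
obs 5: x=0 → posterior Beta(21/5, 21/4)

k = 4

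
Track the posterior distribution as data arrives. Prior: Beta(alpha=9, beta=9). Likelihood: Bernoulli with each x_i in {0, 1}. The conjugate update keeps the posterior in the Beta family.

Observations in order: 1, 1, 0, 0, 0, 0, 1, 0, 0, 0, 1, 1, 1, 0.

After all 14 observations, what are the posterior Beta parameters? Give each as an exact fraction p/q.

alpha=15, beta=17

obs 1: x=1 → posterior Beta(10, 9)
obs 2: x=1 → posterior Beta(11, 9)
obs 3: x=0 → posterior Beta(11, 10)
obs 4: x=0 → posterior Beta(11, 11)
obs 5: x=0 → posterior Beta(11, 12)
obs 6: x=0 → posterior Beta(11, 13)
obs 7: x=1 → posterior Beta(12, 13)
obs 8: x=0 → posterior Beta(12, 14)
obs 9: x=0 → posterior Beta(12, 15)
obs 10: x=0 → posterior Beta(12, 16)
obs 11: x=1 → posterior Beta(13, 16)
obs 12: x=1 → posterior Beta(14, 16)
obs 13: x=1 → posterior Beta(15, 16)
obs 14: x=0 → posterior Beta(15, 17)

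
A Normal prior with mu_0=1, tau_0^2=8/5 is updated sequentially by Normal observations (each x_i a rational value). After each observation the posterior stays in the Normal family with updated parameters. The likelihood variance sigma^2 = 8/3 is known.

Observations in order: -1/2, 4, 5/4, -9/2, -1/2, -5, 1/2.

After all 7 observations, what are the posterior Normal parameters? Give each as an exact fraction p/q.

mu_0=-37/104, tau_0^2=4/13

obs 1: x=-1/2 → posterior Normal(7/16, 1)
obs 2: x=4 → posterior Normal(31/22, 8/11)
obs 3: x=5/4 → posterior Normal(11/8, 4/7)
obs 4: x=-9/2 → posterior Normal(23/68, 8/17)
obs 5: x=-1/2 → posterior Normal(17/80, 2/5)
obs 6: x=-5 → posterior Normal(-43/92, 8/23)
obs 7: x=1/2 → posterior Normal(-37/104, 4/13)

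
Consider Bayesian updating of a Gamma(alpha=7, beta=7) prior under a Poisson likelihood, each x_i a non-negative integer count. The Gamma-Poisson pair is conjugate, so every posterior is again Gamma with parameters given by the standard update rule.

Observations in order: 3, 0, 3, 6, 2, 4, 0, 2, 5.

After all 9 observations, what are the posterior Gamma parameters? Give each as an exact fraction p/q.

obs 1: x=3 → posterior Gamma(10, 8)
obs 2: x=0 → posterior Gamma(10, 9)
obs 3: x=3 → posterior Gamma(13, 10)
obs 4: x=6 → posterior Gamma(19, 11)
obs 5: x=2 → posterior Gamma(21, 12)
obs 6: x=4 → posterior Gamma(25, 13)
obs 7: x=0 → posterior Gamma(25, 14)
obs 8: x=2 → posterior Gamma(27, 15)
obs 9: x=5 → posterior Gamma(32, 16)

alpha=32, beta=16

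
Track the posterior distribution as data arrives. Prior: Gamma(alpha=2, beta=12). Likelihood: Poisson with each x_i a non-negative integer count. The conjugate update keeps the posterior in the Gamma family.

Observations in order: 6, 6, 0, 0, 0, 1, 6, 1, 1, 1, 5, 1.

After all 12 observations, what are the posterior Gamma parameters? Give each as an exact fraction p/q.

alpha=30, beta=24

obs 1: x=6 → posterior Gamma(8, 13)
obs 2: x=6 → posterior Gamma(14, 14)
obs 3: x=0 → posterior Gamma(14, 15)
obs 4: x=0 → posterior Gamma(14, 16)
obs 5: x=0 → posterior Gamma(14, 17)
obs 6: x=1 → posterior Gamma(15, 18)
obs 7: x=6 → posterior Gamma(21, 19)
obs 8: x=1 → posterior Gamma(22, 20)
obs 9: x=1 → posterior Gamma(23, 21)
obs 10: x=1 → posterior Gamma(24, 22)
obs 11: x=5 → posterior Gamma(29, 23)
obs 12: x=1 → posterior Gamma(30, 24)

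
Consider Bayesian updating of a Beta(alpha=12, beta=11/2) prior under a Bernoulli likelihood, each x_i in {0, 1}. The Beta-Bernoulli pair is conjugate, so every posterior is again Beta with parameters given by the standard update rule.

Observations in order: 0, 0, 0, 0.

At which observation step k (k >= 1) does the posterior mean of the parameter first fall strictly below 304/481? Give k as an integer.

k = 2

obs 1: x=0 → posterior Beta(12, 13/2)
obs 2: x=0 → posterior Beta(12, 15/2)
obs 3: x=0 → posterior Beta(12, 17/2)
obs 4: x=0 → posterior Beta(12, 19/2)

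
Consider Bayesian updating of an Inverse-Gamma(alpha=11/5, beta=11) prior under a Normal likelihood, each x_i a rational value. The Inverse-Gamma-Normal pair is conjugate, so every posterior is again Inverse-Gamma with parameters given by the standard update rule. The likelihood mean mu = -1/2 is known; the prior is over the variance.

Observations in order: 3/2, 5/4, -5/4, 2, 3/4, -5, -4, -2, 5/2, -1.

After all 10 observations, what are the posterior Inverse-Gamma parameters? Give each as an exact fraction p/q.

obs 1: x=3/2 → posterior Inverse-Gamma(27/10, 13)
obs 2: x=5/4 → posterior Inverse-Gamma(16/5, 465/32)
obs 3: x=-5/4 → posterior Inverse-Gamma(37/10, 237/16)
obs 4: x=2 → posterior Inverse-Gamma(21/5, 287/16)
obs 5: x=3/4 → posterior Inverse-Gamma(47/10, 599/32)
obs 6: x=-5 → posterior Inverse-Gamma(26/5, 923/32)
obs 7: x=-4 → posterior Inverse-Gamma(57/10, 1119/32)
obs 8: x=-2 → posterior Inverse-Gamma(31/5, 1155/32)
obs 9: x=5/2 → posterior Inverse-Gamma(67/10, 1299/32)
obs 10: x=-1 → posterior Inverse-Gamma(36/5, 1303/32)

alpha=36/5, beta=1303/32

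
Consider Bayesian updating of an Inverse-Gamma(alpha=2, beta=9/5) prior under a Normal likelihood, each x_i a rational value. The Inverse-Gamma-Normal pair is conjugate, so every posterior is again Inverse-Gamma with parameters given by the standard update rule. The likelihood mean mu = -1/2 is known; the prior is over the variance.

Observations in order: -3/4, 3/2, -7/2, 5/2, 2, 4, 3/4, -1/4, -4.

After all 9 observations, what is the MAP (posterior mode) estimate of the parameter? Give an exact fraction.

obs 1: x=-3/4 → posterior Inverse-Gamma(5/2, 293/160)
obs 2: x=3/2 → posterior Inverse-Gamma(3, 613/160)
obs 3: x=-7/2 → posterior Inverse-Gamma(7/2, 1333/160)
obs 4: x=5/2 → posterior Inverse-Gamma(4, 2053/160)
obs 5: x=2 → posterior Inverse-Gamma(9/2, 2553/160)
obs 6: x=4 → posterior Inverse-Gamma(5, 4173/160)
obs 7: x=3/4 → posterior Inverse-Gamma(11/2, 2149/80)
obs 8: x=-1/4 → posterior Inverse-Gamma(6, 4303/160)
obs 9: x=-4 → posterior Inverse-Gamma(13/2, 5283/160)

1761/400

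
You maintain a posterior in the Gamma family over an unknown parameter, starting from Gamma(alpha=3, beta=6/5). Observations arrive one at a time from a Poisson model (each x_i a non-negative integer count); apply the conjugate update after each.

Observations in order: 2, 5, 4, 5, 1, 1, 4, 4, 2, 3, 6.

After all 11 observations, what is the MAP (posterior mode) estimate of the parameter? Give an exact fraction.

obs 1: x=2 → posterior Gamma(5, 11/5)
obs 2: x=5 → posterior Gamma(10, 16/5)
obs 3: x=4 → posterior Gamma(14, 21/5)
obs 4: x=5 → posterior Gamma(19, 26/5)
obs 5: x=1 → posterior Gamma(20, 31/5)
obs 6: x=1 → posterior Gamma(21, 36/5)
obs 7: x=4 → posterior Gamma(25, 41/5)
obs 8: x=4 → posterior Gamma(29, 46/5)
obs 9: x=2 → posterior Gamma(31, 51/5)
obs 10: x=3 → posterior Gamma(34, 56/5)
obs 11: x=6 → posterior Gamma(40, 61/5)

195/61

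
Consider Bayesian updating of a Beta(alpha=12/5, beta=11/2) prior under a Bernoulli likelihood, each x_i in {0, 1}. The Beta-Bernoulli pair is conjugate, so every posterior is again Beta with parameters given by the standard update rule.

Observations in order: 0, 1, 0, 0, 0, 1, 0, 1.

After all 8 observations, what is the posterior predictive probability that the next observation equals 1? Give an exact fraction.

18/53

obs 1: x=0 → posterior Beta(12/5, 13/2)
obs 2: x=1 → posterior Beta(17/5, 13/2)
obs 3: x=0 → posterior Beta(17/5, 15/2)
obs 4: x=0 → posterior Beta(17/5, 17/2)
obs 5: x=0 → posterior Beta(17/5, 19/2)
obs 6: x=1 → posterior Beta(22/5, 19/2)
obs 7: x=0 → posterior Beta(22/5, 21/2)
obs 8: x=1 → posterior Beta(27/5, 21/2)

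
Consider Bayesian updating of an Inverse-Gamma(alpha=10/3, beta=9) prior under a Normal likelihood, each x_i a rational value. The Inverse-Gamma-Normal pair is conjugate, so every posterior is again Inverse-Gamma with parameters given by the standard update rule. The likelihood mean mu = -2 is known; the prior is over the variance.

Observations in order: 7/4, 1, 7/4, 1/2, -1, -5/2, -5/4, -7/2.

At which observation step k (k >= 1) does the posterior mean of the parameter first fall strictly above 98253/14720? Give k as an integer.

obs 1: x=7/4 → posterior Inverse-Gamma(23/6, 513/32)
obs 2: x=1 → posterior Inverse-Gamma(13/3, 657/32)
obs 3: x=7/4 → posterior Inverse-Gamma(29/6, 441/16)
obs 4: x=1/2 → posterior Inverse-Gamma(16/3, 491/16)
obs 5: x=-1 → posterior Inverse-Gamma(35/6, 499/16)
obs 6: x=-5/2 → posterior Inverse-Gamma(19/3, 501/16)
obs 7: x=-5/4 → posterior Inverse-Gamma(41/6, 1011/32)
obs 8: x=-7/2 → posterior Inverse-Gamma(22/3, 1047/32)

k = 3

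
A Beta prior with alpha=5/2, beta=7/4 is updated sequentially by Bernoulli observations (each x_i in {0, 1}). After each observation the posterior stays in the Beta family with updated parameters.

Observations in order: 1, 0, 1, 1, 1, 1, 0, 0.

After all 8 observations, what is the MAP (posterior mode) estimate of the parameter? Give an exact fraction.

26/41

obs 1: x=1 → posterior Beta(7/2, 7/4)
obs 2: x=0 → posterior Beta(7/2, 11/4)
obs 3: x=1 → posterior Beta(9/2, 11/4)
obs 4: x=1 → posterior Beta(11/2, 11/4)
obs 5: x=1 → posterior Beta(13/2, 11/4)
obs 6: x=1 → posterior Beta(15/2, 11/4)
obs 7: x=0 → posterior Beta(15/2, 15/4)
obs 8: x=0 → posterior Beta(15/2, 19/4)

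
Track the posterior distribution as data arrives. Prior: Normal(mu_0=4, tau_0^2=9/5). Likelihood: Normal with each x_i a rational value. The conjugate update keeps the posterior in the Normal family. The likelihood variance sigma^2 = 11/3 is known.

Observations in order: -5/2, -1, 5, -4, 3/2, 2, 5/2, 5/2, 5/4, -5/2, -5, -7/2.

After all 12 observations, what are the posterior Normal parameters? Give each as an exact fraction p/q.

mu_0=475/1516, tau_0^2=99/379

obs 1: x=-5/2 → posterior Normal(305/164, 99/82)
obs 2: x=-1 → posterior Normal(251/218, 99/109)
obs 3: x=5 → posterior Normal(521/272, 99/136)
obs 4: x=-4 → posterior Normal(305/326, 99/163)
obs 5: x=3/2 → posterior Normal(193/190, 99/190)
obs 6: x=2 → posterior Normal(247/217, 99/217)
obs 7: x=5/2 → posterior Normal(629/488, 99/244)
obs 8: x=5/2 → posterior Normal(382/271, 99/271)
obs 9: x=5/4 → posterior Normal(1663/1192, 99/298)
obs 10: x=-5/2 → posterior Normal(1393/1300, 99/325)
obs 11: x=-5 → posterior Normal(853/1408, 9/32)
obs 12: x=-7/2 → posterior Normal(475/1516, 99/379)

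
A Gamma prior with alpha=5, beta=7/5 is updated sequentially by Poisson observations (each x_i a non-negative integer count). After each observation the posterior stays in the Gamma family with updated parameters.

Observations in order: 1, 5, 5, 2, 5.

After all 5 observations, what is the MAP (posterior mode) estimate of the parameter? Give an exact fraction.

obs 1: x=1 → posterior Gamma(6, 12/5)
obs 2: x=5 → posterior Gamma(11, 17/5)
obs 3: x=5 → posterior Gamma(16, 22/5)
obs 4: x=2 → posterior Gamma(18, 27/5)
obs 5: x=5 → posterior Gamma(23, 32/5)

55/16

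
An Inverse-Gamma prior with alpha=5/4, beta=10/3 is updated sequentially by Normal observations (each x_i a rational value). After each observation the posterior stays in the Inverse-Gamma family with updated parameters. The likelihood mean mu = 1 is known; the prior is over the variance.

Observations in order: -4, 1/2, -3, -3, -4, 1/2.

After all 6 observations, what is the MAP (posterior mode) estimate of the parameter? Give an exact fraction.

535/63

obs 1: x=-4 → posterior Inverse-Gamma(7/4, 95/6)
obs 2: x=1/2 → posterior Inverse-Gamma(9/4, 383/24)
obs 3: x=-3 → posterior Inverse-Gamma(11/4, 575/24)
obs 4: x=-3 → posterior Inverse-Gamma(13/4, 767/24)
obs 5: x=-4 → posterior Inverse-Gamma(15/4, 1067/24)
obs 6: x=1/2 → posterior Inverse-Gamma(17/4, 535/12)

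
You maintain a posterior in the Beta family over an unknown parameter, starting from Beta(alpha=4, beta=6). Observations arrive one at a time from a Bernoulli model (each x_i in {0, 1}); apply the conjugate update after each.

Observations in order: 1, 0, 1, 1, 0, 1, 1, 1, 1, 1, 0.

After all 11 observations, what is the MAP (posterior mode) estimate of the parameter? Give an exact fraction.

11/19

obs 1: x=1 → posterior Beta(5, 6)
obs 2: x=0 → posterior Beta(5, 7)
obs 3: x=1 → posterior Beta(6, 7)
obs 4: x=1 → posterior Beta(7, 7)
obs 5: x=0 → posterior Beta(7, 8)
obs 6: x=1 → posterior Beta(8, 8)
obs 7: x=1 → posterior Beta(9, 8)
obs 8: x=1 → posterior Beta(10, 8)
obs 9: x=1 → posterior Beta(11, 8)
obs 10: x=1 → posterior Beta(12, 8)
obs 11: x=0 → posterior Beta(12, 9)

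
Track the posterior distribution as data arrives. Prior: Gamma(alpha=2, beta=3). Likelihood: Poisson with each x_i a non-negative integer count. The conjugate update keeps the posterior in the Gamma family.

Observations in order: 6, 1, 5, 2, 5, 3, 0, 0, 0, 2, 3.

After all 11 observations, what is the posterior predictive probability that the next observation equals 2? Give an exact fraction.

obs 1: x=6 → posterior Gamma(8, 4)
obs 2: x=1 → posterior Gamma(9, 5)
obs 3: x=5 → posterior Gamma(14, 6)
obs 4: x=2 → posterior Gamma(16, 7)
obs 5: x=5 → posterior Gamma(21, 8)
obs 6: x=3 → posterior Gamma(24, 9)
obs 7: x=0 → posterior Gamma(24, 10)
obs 8: x=0 → posterior Gamma(24, 11)
obs 9: x=0 → posterior Gamma(24, 12)
obs 10: x=2 → posterior Gamma(26, 13)
obs 11: x=3 → posterior Gamma(29, 14)

50131538450646661945449291433639936/191751059232884086668491363525390625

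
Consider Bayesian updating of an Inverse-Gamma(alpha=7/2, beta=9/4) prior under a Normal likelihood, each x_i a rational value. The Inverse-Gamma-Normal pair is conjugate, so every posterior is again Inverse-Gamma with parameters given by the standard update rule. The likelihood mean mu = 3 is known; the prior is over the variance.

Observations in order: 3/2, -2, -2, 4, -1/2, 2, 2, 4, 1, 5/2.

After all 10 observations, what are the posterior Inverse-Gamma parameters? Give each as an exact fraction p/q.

alpha=17/2, beta=309/8

obs 1: x=3/2 → posterior Inverse-Gamma(4, 27/8)
obs 2: x=-2 → posterior Inverse-Gamma(9/2, 127/8)
obs 3: x=-2 → posterior Inverse-Gamma(5, 227/8)
obs 4: x=4 → posterior Inverse-Gamma(11/2, 231/8)
obs 5: x=-1/2 → posterior Inverse-Gamma(6, 35)
obs 6: x=2 → posterior Inverse-Gamma(13/2, 71/2)
obs 7: x=2 → posterior Inverse-Gamma(7, 36)
obs 8: x=4 → posterior Inverse-Gamma(15/2, 73/2)
obs 9: x=1 → posterior Inverse-Gamma(8, 77/2)
obs 10: x=5/2 → posterior Inverse-Gamma(17/2, 309/8)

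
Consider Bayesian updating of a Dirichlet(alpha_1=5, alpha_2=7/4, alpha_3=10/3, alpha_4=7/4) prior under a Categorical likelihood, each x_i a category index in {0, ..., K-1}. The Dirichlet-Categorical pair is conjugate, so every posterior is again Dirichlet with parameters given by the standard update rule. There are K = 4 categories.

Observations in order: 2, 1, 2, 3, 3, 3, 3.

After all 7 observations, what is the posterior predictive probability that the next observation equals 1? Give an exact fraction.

obs 1: x=2 → posterior Dirichlet(5, 7/4, 13/3, 7/4)
obs 2: x=1 → posterior Dirichlet(5, 11/4, 13/3, 7/4)
obs 3: x=2 → posterior Dirichlet(5, 11/4, 16/3, 7/4)
obs 4: x=3 → posterior Dirichlet(5, 11/4, 16/3, 11/4)
obs 5: x=3 → posterior Dirichlet(5, 11/4, 16/3, 15/4)
obs 6: x=3 → posterior Dirichlet(5, 11/4, 16/3, 19/4)
obs 7: x=3 → posterior Dirichlet(5, 11/4, 16/3, 23/4)

33/226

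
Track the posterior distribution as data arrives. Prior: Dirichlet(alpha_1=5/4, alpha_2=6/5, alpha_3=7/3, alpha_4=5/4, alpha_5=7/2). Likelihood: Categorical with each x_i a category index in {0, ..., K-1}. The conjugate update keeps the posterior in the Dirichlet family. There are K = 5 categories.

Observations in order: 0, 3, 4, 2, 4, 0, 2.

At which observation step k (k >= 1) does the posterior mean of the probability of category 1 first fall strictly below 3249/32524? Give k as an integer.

obs 1: x=0 → posterior Dirichlet(9/4, 6/5, 7/3, 5/4, 7/2)
obs 2: x=3 → posterior Dirichlet(9/4, 6/5, 7/3, 9/4, 7/2)
obs 3: x=4 → posterior Dirichlet(9/4, 6/5, 7/3, 9/4, 9/2)
obs 4: x=2 → posterior Dirichlet(9/4, 6/5, 10/3, 9/4, 9/2)
obs 5: x=4 → posterior Dirichlet(9/4, 6/5, 10/3, 9/4, 11/2)
obs 6: x=0 → posterior Dirichlet(13/4, 6/5, 10/3, 9/4, 11/2)
obs 7: x=2 → posterior Dirichlet(13/4, 6/5, 13/3, 9/4, 11/2)

k = 3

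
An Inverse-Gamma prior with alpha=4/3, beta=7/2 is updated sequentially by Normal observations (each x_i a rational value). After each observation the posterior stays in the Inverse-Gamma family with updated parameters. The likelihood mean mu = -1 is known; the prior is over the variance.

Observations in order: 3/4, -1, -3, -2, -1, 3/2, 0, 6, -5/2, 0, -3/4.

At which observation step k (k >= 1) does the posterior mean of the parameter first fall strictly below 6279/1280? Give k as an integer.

obs 1: x=3/4 → posterior Inverse-Gamma(11/6, 161/32)
obs 2: x=-1 → posterior Inverse-Gamma(7/3, 161/32)
obs 3: x=-3 → posterior Inverse-Gamma(17/6, 225/32)
obs 4: x=-2 → posterior Inverse-Gamma(10/3, 241/32)
obs 5: x=-1 → posterior Inverse-Gamma(23/6, 241/32)
obs 6: x=3/2 → posterior Inverse-Gamma(13/3, 341/32)
obs 7: x=0 → posterior Inverse-Gamma(29/6, 357/32)
obs 8: x=6 → posterior Inverse-Gamma(16/3, 1141/32)
obs 9: x=-5/2 → posterior Inverse-Gamma(35/6, 1177/32)
obs 10: x=0 → posterior Inverse-Gamma(19/3, 1193/32)
obs 11: x=-3/4 → posterior Inverse-Gamma(41/6, 597/16)

k = 2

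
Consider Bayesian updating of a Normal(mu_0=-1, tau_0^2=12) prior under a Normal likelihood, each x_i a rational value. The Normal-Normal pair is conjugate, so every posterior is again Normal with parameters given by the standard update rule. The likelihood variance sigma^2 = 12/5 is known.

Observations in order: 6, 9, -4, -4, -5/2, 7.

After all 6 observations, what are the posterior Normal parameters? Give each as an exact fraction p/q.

mu_0=113/62, tau_0^2=12/31

obs 1: x=6 → posterior Normal(29/6, 2)
obs 2: x=9 → posterior Normal(74/11, 12/11)
obs 3: x=-4 → posterior Normal(27/8, 3/4)
obs 4: x=-4 → posterior Normal(34/21, 4/7)
obs 5: x=-5/2 → posterior Normal(43/52, 6/13)
obs 6: x=7 → posterior Normal(113/62, 12/31)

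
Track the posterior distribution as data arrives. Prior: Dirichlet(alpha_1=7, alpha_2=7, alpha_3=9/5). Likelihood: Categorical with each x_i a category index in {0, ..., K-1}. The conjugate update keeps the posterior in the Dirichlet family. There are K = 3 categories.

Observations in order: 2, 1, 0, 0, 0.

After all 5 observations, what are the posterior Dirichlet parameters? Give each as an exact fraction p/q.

obs 1: x=2 → posterior Dirichlet(7, 7, 14/5)
obs 2: x=1 → posterior Dirichlet(7, 8, 14/5)
obs 3: x=0 → posterior Dirichlet(8, 8, 14/5)
obs 4: x=0 → posterior Dirichlet(9, 8, 14/5)
obs 5: x=0 → posterior Dirichlet(10, 8, 14/5)

alpha_1=10, alpha_2=8, alpha_3=14/5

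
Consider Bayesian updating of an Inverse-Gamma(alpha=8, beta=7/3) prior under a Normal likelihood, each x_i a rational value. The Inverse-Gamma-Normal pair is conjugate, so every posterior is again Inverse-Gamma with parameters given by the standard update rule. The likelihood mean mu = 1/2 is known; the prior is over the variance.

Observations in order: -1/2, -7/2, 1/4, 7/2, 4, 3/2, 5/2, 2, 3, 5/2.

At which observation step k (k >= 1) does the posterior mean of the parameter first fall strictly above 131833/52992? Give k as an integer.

obs 1: x=-1/2 → posterior Inverse-Gamma(17/2, 17/6)
obs 2: x=-7/2 → posterior Inverse-Gamma(9, 65/6)
obs 3: x=1/4 → posterior Inverse-Gamma(19/2, 1043/96)
obs 4: x=7/2 → posterior Inverse-Gamma(10, 1475/96)
obs 5: x=4 → posterior Inverse-Gamma(21/2, 2063/96)
obs 6: x=3/2 → posterior Inverse-Gamma(11, 2111/96)
obs 7: x=5/2 → posterior Inverse-Gamma(23/2, 2303/96)
obs 8: x=2 → posterior Inverse-Gamma(12, 2411/96)
obs 9: x=3 → posterior Inverse-Gamma(25/2, 2711/96)
obs 10: x=5/2 → posterior Inverse-Gamma(13, 2903/96)

k = 10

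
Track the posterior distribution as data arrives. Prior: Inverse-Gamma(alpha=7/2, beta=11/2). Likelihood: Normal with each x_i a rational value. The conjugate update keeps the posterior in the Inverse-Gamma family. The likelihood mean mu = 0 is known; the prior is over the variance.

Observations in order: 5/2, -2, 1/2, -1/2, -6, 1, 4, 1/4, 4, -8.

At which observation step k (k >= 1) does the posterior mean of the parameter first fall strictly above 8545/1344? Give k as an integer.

obs 1: x=5/2 → posterior Inverse-Gamma(4, 69/8)
obs 2: x=-2 → posterior Inverse-Gamma(9/2, 85/8)
obs 3: x=1/2 → posterior Inverse-Gamma(5, 43/4)
obs 4: x=-1/2 → posterior Inverse-Gamma(11/2, 87/8)
obs 5: x=-6 → posterior Inverse-Gamma(6, 231/8)
obs 6: x=1 → posterior Inverse-Gamma(13/2, 235/8)
obs 7: x=4 → posterior Inverse-Gamma(7, 299/8)
obs 8: x=1/4 → posterior Inverse-Gamma(15/2, 1197/32)
obs 9: x=4 → posterior Inverse-Gamma(8, 1453/32)
obs 10: x=-8 → posterior Inverse-Gamma(17/2, 2477/32)

k = 9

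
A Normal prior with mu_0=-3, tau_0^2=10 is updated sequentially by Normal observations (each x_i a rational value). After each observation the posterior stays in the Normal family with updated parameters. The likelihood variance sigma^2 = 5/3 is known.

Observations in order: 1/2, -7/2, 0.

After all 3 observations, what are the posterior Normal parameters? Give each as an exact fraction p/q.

mu_0=-21/19, tau_0^2=10/19

obs 1: x=1/2 → posterior Normal(0, 10/7)
obs 2: x=-7/2 → posterior Normal(-21/13, 10/13)
obs 3: x=0 → posterior Normal(-21/19, 10/19)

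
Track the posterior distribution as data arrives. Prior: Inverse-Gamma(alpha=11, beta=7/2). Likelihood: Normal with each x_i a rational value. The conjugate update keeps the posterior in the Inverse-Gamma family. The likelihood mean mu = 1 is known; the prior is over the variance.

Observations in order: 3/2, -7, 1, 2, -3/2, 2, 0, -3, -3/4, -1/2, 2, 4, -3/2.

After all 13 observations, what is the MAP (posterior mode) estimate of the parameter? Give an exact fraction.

obs 1: x=3/2 → posterior Inverse-Gamma(23/2, 29/8)
obs 2: x=-7 → posterior Inverse-Gamma(12, 285/8)
obs 3: x=1 → posterior Inverse-Gamma(25/2, 285/8)
obs 4: x=2 → posterior Inverse-Gamma(13, 289/8)
obs 5: x=-3/2 → posterior Inverse-Gamma(27/2, 157/4)
obs 6: x=2 → posterior Inverse-Gamma(14, 159/4)
obs 7: x=0 → posterior Inverse-Gamma(29/2, 161/4)
obs 8: x=-3 → posterior Inverse-Gamma(15, 193/4)
obs 9: x=-3/4 → posterior Inverse-Gamma(31/2, 1593/32)
obs 10: x=-1/2 → posterior Inverse-Gamma(16, 1629/32)
obs 11: x=2 → posterior Inverse-Gamma(33/2, 1645/32)
obs 12: x=4 → posterior Inverse-Gamma(17, 1789/32)
obs 13: x=-3/2 → posterior Inverse-Gamma(35/2, 1889/32)

1889/592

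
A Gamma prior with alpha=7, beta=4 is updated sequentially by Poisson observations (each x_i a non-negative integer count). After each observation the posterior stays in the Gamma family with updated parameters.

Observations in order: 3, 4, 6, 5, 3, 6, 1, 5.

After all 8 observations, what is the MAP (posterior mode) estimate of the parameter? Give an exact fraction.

13/4

obs 1: x=3 → posterior Gamma(10, 5)
obs 2: x=4 → posterior Gamma(14, 6)
obs 3: x=6 → posterior Gamma(20, 7)
obs 4: x=5 → posterior Gamma(25, 8)
obs 5: x=3 → posterior Gamma(28, 9)
obs 6: x=6 → posterior Gamma(34, 10)
obs 7: x=1 → posterior Gamma(35, 11)
obs 8: x=5 → posterior Gamma(40, 12)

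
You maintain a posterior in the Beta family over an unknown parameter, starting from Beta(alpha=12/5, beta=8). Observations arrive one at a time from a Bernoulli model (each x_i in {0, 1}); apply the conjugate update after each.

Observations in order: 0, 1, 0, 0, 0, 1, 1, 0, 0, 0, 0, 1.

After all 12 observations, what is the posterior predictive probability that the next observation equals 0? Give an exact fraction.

5/7

obs 1: x=0 → posterior Beta(12/5, 9)
obs 2: x=1 → posterior Beta(17/5, 9)
obs 3: x=0 → posterior Beta(17/5, 10)
obs 4: x=0 → posterior Beta(17/5, 11)
obs 5: x=0 → posterior Beta(17/5, 12)
obs 6: x=1 → posterior Beta(22/5, 12)
obs 7: x=1 → posterior Beta(27/5, 12)
obs 8: x=0 → posterior Beta(27/5, 13)
obs 9: x=0 → posterior Beta(27/5, 14)
obs 10: x=0 → posterior Beta(27/5, 15)
obs 11: x=0 → posterior Beta(27/5, 16)
obs 12: x=1 → posterior Beta(32/5, 16)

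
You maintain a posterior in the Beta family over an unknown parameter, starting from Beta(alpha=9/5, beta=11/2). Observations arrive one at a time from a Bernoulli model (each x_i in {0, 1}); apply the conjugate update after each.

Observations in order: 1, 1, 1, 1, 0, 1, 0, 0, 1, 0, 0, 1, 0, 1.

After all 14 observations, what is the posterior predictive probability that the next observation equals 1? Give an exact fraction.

98/213

obs 1: x=1 → posterior Beta(14/5, 11/2)
obs 2: x=1 → posterior Beta(19/5, 11/2)
obs 3: x=1 → posterior Beta(24/5, 11/2)
obs 4: x=1 → posterior Beta(29/5, 11/2)
obs 5: x=0 → posterior Beta(29/5, 13/2)
obs 6: x=1 → posterior Beta(34/5, 13/2)
obs 7: x=0 → posterior Beta(34/5, 15/2)
obs 8: x=0 → posterior Beta(34/5, 17/2)
obs 9: x=1 → posterior Beta(39/5, 17/2)
obs 10: x=0 → posterior Beta(39/5, 19/2)
obs 11: x=0 → posterior Beta(39/5, 21/2)
obs 12: x=1 → posterior Beta(44/5, 21/2)
obs 13: x=0 → posterior Beta(44/5, 23/2)
obs 14: x=1 → posterior Beta(49/5, 23/2)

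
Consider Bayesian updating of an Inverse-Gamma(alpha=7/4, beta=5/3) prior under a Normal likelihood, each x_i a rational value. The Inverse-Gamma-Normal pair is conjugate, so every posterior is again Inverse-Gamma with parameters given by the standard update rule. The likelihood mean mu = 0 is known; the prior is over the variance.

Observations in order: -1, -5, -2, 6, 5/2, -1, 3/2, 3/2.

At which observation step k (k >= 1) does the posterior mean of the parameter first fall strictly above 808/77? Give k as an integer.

k = 4

obs 1: x=-1 → posterior Inverse-Gamma(9/4, 13/6)
obs 2: x=-5 → posterior Inverse-Gamma(11/4, 44/3)
obs 3: x=-2 → posterior Inverse-Gamma(13/4, 50/3)
obs 4: x=6 → posterior Inverse-Gamma(15/4, 104/3)
obs 5: x=5/2 → posterior Inverse-Gamma(17/4, 907/24)
obs 6: x=-1 → posterior Inverse-Gamma(19/4, 919/24)
obs 7: x=3/2 → posterior Inverse-Gamma(21/4, 473/12)
obs 8: x=3/2 → posterior Inverse-Gamma(23/4, 973/24)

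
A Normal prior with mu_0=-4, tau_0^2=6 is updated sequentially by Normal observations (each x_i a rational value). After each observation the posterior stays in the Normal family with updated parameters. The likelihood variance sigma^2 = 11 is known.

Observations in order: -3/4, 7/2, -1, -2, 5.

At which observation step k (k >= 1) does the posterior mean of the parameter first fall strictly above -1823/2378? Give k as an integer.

k = 5

obs 1: x=-3/4 → posterior Normal(-97/34, 66/17)
obs 2: x=7/2 → posterior Normal(-55/46, 66/23)
obs 3: x=-1 → posterior Normal(-67/58, 66/29)
obs 4: x=-2 → posterior Normal(-13/10, 66/35)
obs 5: x=5 → posterior Normal(-31/82, 66/41)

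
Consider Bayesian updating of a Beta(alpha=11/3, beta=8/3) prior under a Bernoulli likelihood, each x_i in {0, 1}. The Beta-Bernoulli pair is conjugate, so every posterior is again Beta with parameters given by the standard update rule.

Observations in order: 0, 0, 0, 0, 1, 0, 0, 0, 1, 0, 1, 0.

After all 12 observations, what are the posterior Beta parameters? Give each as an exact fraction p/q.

obs 1: x=0 → posterior Beta(11/3, 11/3)
obs 2: x=0 → posterior Beta(11/3, 14/3)
obs 3: x=0 → posterior Beta(11/3, 17/3)
obs 4: x=0 → posterior Beta(11/3, 20/3)
obs 5: x=1 → posterior Beta(14/3, 20/3)
obs 6: x=0 → posterior Beta(14/3, 23/3)
obs 7: x=0 → posterior Beta(14/3, 26/3)
obs 8: x=0 → posterior Beta(14/3, 29/3)
obs 9: x=1 → posterior Beta(17/3, 29/3)
obs 10: x=0 → posterior Beta(17/3, 32/3)
obs 11: x=1 → posterior Beta(20/3, 32/3)
obs 12: x=0 → posterior Beta(20/3, 35/3)

alpha=20/3, beta=35/3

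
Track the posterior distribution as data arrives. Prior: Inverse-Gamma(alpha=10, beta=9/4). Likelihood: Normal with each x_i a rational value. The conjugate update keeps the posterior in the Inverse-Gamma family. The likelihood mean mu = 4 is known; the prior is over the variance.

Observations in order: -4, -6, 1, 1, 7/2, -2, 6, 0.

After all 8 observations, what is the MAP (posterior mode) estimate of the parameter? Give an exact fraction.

obs 1: x=-4 → posterior Inverse-Gamma(21/2, 137/4)
obs 2: x=-6 → posterior Inverse-Gamma(11, 337/4)
obs 3: x=1 → posterior Inverse-Gamma(23/2, 355/4)
obs 4: x=1 → posterior Inverse-Gamma(12, 373/4)
obs 5: x=7/2 → posterior Inverse-Gamma(25/2, 747/8)
obs 6: x=-2 → posterior Inverse-Gamma(13, 891/8)
obs 7: x=6 → posterior Inverse-Gamma(27/2, 907/8)
obs 8: x=0 → posterior Inverse-Gamma(14, 971/8)

971/120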